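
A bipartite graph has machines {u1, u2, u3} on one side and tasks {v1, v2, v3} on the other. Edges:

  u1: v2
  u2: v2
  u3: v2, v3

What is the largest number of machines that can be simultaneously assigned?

2

Unit-capacity flow: source→left, listed edges, right→sink; max matching = max flow.
Augmenting path u1→v2 (+1); matched 1.
Augmenting path u3→v3 (+1); matched 2.
No augmenting path remains; maximum matching = 2.
König certificate: {u3, v2} is a vertex cover of size 2 (every listed pair touches it), so no matching can be larger.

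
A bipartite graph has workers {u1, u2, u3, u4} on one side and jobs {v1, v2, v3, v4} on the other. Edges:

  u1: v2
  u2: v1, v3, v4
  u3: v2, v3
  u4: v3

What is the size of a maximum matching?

Unit-capacity flow: source→left, listed edges, right→sink; max matching = max flow.
Augmenting path u1→v2 (+1); matched 1.
Augmenting path u2→v1 (+1); matched 2.
Augmenting path u3→v3 (+1); matched 3.
No augmenting path remains; maximum matching = 3.
König certificate: {u2, v2, v3} is a vertex cover of size 3 (every listed pair touches it), so no matching can be larger.

3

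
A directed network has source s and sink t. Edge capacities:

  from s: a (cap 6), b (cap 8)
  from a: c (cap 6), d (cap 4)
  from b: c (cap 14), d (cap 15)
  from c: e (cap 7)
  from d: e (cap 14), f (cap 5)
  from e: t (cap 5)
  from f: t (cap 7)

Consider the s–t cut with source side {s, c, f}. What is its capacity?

Edges leaving {s, c, f}: s→a (6), s→b (8), c→e (7), f→t (7).
Cut capacity = 6 + 8 + 7 + 7 = 28.

28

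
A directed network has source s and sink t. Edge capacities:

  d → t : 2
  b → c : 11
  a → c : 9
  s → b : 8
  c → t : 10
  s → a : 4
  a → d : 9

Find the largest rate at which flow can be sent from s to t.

12

Augment s→a→c→t: bottleneck 4, flow now 4.
Augment s→b→c→t: bottleneck 6, flow now 10.
Augment s→b→c→a→d→t: bottleneck 2, flow now 12. (uses reverse residual edge)
No augmenting path remains; maximum flow = 12.
In the residual graph, reachable from s: {s}.
Min-cut edges: s→a (4), s→b (8); capacity 4 + 8 = 12.
This cut is saturated, so no flow can exceed 12.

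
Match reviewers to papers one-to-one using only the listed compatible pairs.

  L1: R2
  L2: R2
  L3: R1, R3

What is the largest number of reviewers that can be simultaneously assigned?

2

Unit-capacity flow: source→left, listed edges, right→sink; max matching = max flow.
Augmenting path L1→R2 (+1); matched 1.
Augmenting path L3→R1 (+1); matched 2.
No augmenting path remains; maximum matching = 2.
König certificate: {L3, R2} is a vertex cover of size 2 (every listed pair touches it), so no matching can be larger.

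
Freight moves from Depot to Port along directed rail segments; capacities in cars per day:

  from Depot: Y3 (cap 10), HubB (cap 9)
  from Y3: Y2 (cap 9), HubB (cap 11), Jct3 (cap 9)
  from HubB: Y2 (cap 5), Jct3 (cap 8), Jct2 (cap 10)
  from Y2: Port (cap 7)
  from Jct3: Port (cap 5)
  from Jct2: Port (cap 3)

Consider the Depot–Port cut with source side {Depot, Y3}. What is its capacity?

38

Edges leaving {Depot, Y3}: Depot→HubB (9), Y3→HubB (11), Y3→Y2 (9), Y3→Jct3 (9).
Cut capacity = 9 + 11 + 9 + 9 = 38.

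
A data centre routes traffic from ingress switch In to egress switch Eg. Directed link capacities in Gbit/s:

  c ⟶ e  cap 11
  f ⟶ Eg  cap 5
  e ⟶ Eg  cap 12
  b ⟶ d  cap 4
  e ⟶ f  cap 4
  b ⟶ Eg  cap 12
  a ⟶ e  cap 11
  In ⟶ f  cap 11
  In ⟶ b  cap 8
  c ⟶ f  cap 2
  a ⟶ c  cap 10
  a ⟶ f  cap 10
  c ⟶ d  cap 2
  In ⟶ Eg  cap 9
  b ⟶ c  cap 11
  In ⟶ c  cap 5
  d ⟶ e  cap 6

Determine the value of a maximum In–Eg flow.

Augment In→Eg: bottleneck 9, flow now 9.
Augment In→b→Eg: bottleneck 8, flow now 17.
Augment In→f→Eg: bottleneck 5, flow now 22.
Augment In→c→e→Eg: bottleneck 5, flow now 27.
No augmenting path remains; maximum flow = 27.
In the residual graph, reachable from In: {In, f}.
Min-cut edges: In→b (8), In→c (5), In→Eg (9), f→Eg (5); capacity 8 + 5 + 9 + 5 = 27.
This cut is saturated, so no flow can exceed 27.

27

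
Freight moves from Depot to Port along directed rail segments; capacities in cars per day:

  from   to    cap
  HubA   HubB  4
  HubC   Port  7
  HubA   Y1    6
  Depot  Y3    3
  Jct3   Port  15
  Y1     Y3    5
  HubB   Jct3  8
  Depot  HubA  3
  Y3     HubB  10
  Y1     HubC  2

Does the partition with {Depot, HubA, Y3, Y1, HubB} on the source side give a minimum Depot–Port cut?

Given cut capacity: 2 + 8 = 10.
Augment Depot→HubA→Y1→HubC→Port: bottleneck 2, flow now 2.
Augment Depot→HubA→HubB→Jct3→Port: bottleneck 1, flow now 3.
Augment Depot→Y3→HubB→Jct3→Port: bottleneck 3, flow now 6.
No augmenting path remains; maximum flow = 6.
In the residual graph, reachable from Depot: {Depot}.
Min-cut edges: Depot→HubA (3), Depot→Y3 (3); capacity 3 + 3 = 6.
Cut capacity 10 exceeds the max flow 6, so it is not minimum.

No — its capacity is 10, but the minimum cut has capacity 6.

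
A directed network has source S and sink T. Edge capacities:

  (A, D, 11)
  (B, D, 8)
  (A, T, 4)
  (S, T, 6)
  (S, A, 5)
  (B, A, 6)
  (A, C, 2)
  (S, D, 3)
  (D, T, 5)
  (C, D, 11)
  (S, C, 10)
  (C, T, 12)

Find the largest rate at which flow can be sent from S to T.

24

Augment S→T: bottleneck 6, flow now 6.
Augment S→A→T: bottleneck 4, flow now 10.
Augment S→C→T: bottleneck 10, flow now 20.
Augment S→D→T: bottleneck 3, flow now 23.
Augment S→A→C→T: bottleneck 1, flow now 24.
No augmenting path remains; maximum flow = 24.
In the residual graph, reachable from S: {S}.
Min-cut edges: S→A (5), S→C (10), S→D (3), S→T (6); capacity 5 + 10 + 3 + 6 = 24.
This cut is saturated, so no flow can exceed 24.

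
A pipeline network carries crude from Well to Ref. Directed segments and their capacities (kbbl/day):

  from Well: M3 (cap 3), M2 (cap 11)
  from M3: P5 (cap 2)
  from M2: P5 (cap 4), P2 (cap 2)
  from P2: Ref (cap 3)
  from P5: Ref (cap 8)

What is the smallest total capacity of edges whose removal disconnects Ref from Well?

Augment Well→M3→P5→Ref: bottleneck 2, flow now 2.
Augment Well→M2→P2→Ref: bottleneck 2, flow now 4.
Augment Well→M2→P5→Ref: bottleneck 4, flow now 8.
No augmenting path remains; maximum flow = 8.
By max-flow min-cut, the minimum cut capacity equals the max flow.
In the residual graph, reachable from Well: {Well, M3, M2}.
Min-cut edges: M3→P5 (2), M2→P2 (2), M2→P5 (4); capacity 2 + 2 + 4 = 8.

8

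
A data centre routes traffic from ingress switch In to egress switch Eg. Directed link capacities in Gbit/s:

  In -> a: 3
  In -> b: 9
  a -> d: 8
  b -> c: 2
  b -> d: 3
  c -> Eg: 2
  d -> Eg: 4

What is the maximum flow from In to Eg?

6

Augment In→a→d→Eg: bottleneck 3, flow now 3.
Augment In→b→c→Eg: bottleneck 2, flow now 5.
Augment In→b→d→Eg: bottleneck 1, flow now 6.
No augmenting path remains; maximum flow = 6.
In the residual graph, reachable from In: {In, a, b, d}.
Min-cut edges: b→c (2), d→Eg (4); capacity 2 + 4 = 6.
This cut is saturated, so no flow can exceed 6.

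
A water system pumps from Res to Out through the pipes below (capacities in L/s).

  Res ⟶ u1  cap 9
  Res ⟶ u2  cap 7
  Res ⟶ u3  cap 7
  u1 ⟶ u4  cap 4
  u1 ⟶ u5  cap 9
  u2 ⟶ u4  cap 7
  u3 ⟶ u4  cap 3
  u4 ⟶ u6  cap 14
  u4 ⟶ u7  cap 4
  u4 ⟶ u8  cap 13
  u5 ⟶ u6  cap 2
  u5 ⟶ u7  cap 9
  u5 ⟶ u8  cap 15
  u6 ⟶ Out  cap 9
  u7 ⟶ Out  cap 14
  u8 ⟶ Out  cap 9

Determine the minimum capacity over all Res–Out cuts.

19

Augment Res→u1→u4→u6→Out: bottleneck 4, flow now 4.
Augment Res→u1→u5→u6→Out: bottleneck 2, flow now 6.
Augment Res→u1→u5→u7→Out: bottleneck 3, flow now 9.
Augment Res→u2→u4→u6→Out: bottleneck 3, flow now 12.
Augment Res→u2→u4→u7→Out: bottleneck 4, flow now 16.
Augment Res→u3→u4→u8→Out: bottleneck 3, flow now 19.
No augmenting path remains; maximum flow = 19.
By max-flow min-cut, the minimum cut capacity equals the max flow.
In the residual graph, reachable from Res: {Res, u3}.
Min-cut edges: Res→u1 (9), Res→u2 (7), u3→u4 (3); capacity 9 + 7 + 3 = 19.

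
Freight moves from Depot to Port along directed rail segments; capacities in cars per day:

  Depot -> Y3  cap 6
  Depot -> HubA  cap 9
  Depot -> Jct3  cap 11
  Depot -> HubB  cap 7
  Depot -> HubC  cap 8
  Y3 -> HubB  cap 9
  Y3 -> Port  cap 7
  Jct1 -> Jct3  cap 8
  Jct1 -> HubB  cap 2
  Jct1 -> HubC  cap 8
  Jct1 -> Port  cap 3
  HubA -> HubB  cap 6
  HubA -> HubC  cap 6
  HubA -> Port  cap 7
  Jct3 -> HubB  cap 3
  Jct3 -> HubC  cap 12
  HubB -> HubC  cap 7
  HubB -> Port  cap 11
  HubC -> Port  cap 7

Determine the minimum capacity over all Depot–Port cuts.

Augment Depot→Y3→Port: bottleneck 6, flow now 6.
Augment Depot→HubA→Port: bottleneck 7, flow now 13.
Augment Depot→HubB→Port: bottleneck 7, flow now 20.
Augment Depot→HubC→Port: bottleneck 7, flow now 27.
Augment Depot→HubA→HubB→Port: bottleneck 2, flow now 29.
Augment Depot→Jct3→HubB→Port: bottleneck 2, flow now 31.
No augmenting path remains; maximum flow = 31.
By max-flow min-cut, the minimum cut capacity equals the max flow.
In the residual graph, reachable from Depot: {Depot, HubA, Jct3, HubB, HubC}.
Min-cut edges: Depot→Y3 (6), HubA→Port (7), HubB→Port (11), HubC→Port (7); capacity 6 + 7 + 11 + 7 = 31.

31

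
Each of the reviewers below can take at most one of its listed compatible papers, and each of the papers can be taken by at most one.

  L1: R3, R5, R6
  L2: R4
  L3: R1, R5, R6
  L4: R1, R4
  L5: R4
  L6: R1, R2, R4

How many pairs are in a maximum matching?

Unit-capacity flow: source→left, listed edges, right→sink; max matching = max flow.
Augmenting path L1→R3 (+1); matched 1.
Augmenting path L2→R4 (+1); matched 2.
Augmenting path L3→R1 (+1); matched 3.
Augmenting path L6→R2 (+1); matched 4.
Augmenting path L4→R1→L3→R5 (+1); matched 5.
No augmenting path remains; maximum matching = 5.
König certificate: {L1, L3, L4, L6, R4} is a vertex cover of size 5 (every listed pair touches it), so no matching can be larger.

5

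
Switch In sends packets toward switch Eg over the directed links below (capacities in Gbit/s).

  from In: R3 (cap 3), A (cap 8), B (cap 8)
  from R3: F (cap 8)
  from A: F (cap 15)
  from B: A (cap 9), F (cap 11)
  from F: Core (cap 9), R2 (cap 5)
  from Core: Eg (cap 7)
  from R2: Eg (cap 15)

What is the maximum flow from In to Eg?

Augment In→R3→F→Core→Eg: bottleneck 3, flow now 3.
Augment In→A→F→Core→Eg: bottleneck 4, flow now 7.
Augment In→A→F→R2→Eg: bottleneck 4, flow now 11.
Augment In→B→F→R2→Eg: bottleneck 1, flow now 12.
No augmenting path remains; maximum flow = 12.
In the residual graph, reachable from In: {In, R3, A, B, F, Core}.
Min-cut edges: F→R2 (5), Core→Eg (7); capacity 5 + 7 = 12.
This cut is saturated, so no flow can exceed 12.

12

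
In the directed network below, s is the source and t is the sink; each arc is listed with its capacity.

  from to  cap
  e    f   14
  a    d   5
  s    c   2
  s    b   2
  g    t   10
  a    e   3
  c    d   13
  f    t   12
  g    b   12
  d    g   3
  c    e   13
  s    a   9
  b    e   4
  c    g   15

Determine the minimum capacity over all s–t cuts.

Augment s→c→g→t: bottleneck 2, flow now 2.
Augment s→a→d→g→t: bottleneck 3, flow now 5.
Augment s→a→e→f→t: bottleneck 3, flow now 8.
Augment s→b→e→f→t: bottleneck 2, flow now 10.
No augmenting path remains; maximum flow = 10.
By max-flow min-cut, the minimum cut capacity equals the max flow.
In the residual graph, reachable from s: {s, a, d}.
Min-cut edges: s→b (2), s→c (2), a→e (3), d→g (3); capacity 2 + 2 + 3 + 3 = 10.

10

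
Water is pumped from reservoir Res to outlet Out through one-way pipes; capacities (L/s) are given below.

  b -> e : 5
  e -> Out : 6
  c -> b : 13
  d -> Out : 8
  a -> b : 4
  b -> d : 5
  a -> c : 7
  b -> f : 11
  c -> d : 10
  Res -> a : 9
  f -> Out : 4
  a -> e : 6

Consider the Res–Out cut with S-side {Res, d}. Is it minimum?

Given cut capacity: 9 + 8 = 17.
Augment Res→a→e→Out: bottleneck 6, flow now 6.
Augment Res→a→b→d→Out: bottleneck 3, flow now 9.
No augmenting path remains; maximum flow = 9.
In the residual graph, reachable from Res: {Res}.
Min-cut edges: Res→a (9); capacity 9 = 9.
Cut capacity 17 exceeds the max flow 9, so it is not minimum.

No — its capacity is 17, but the minimum cut has capacity 9.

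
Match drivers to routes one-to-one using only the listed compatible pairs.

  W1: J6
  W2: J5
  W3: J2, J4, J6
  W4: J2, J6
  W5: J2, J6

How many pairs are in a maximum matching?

4

Unit-capacity flow: source→left, listed edges, right→sink; max matching = max flow.
Augmenting path W1→J6 (+1); matched 1.
Augmenting path W2→J5 (+1); matched 2.
Augmenting path W3→J2 (+1); matched 3.
Augmenting path W4→J2→W3→J4 (+1); matched 4.
No augmenting path remains; maximum matching = 4.
König certificate: {W2, W3, J2, J6} is a vertex cover of size 4 (every listed pair touches it), so no matching can be larger.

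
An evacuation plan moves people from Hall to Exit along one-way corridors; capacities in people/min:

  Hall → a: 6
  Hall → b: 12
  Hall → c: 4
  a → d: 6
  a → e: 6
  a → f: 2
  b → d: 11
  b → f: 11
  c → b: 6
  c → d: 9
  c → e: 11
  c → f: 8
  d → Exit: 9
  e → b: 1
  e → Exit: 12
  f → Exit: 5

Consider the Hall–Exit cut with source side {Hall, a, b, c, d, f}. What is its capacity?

Edges leaving {Hall, a, b, c, d, f}: a→e (6), c→e (11), d→Exit (9), f→Exit (5).
Cut capacity = 6 + 11 + 9 + 5 = 31.

31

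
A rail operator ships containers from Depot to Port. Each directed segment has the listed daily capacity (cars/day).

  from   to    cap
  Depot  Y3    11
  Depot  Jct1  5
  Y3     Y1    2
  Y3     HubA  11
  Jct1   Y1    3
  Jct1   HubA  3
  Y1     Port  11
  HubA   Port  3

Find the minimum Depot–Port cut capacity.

8

Augment Depot→Y3→Y1→Port: bottleneck 2, flow now 2.
Augment Depot→Y3→HubA→Port: bottleneck 3, flow now 5.
Augment Depot→Jct1→Y1→Port: bottleneck 3, flow now 8.
No augmenting path remains; maximum flow = 8.
By max-flow min-cut, the minimum cut capacity equals the max flow.
In the residual graph, reachable from Depot: {Depot, Y3, Jct1, HubA}.
Min-cut edges: Y3→Y1 (2), Jct1→Y1 (3), HubA→Port (3); capacity 2 + 3 + 3 = 8.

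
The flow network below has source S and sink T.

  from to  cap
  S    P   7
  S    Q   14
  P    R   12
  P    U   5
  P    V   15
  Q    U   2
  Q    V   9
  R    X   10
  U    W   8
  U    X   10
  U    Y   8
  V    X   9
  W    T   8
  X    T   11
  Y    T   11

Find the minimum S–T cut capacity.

18

Augment S→P→R→X→T: bottleneck 7, flow now 7.
Augment S→Q→U→W→T: bottleneck 2, flow now 9.
Augment S→Q→V→X→T: bottleneck 4, flow now 13.
Augment S→Q→V→X→R→P→U→W→T: bottleneck 5, flow now 18. (uses reverse residual edge)
No augmenting path remains; maximum flow = 18.
By max-flow min-cut, the minimum cut capacity equals the max flow.
In the residual graph, reachable from S: {S, Q}.
Min-cut edges: S→P (7), Q→U (2), Q→V (9); capacity 7 + 2 + 9 = 18.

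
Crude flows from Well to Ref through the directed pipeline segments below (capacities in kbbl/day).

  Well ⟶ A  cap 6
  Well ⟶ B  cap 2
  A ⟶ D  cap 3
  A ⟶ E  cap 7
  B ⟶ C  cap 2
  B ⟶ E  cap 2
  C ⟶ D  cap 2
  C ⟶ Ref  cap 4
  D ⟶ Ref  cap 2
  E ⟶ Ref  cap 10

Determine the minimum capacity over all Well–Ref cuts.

Augment Well→A→D→Ref: bottleneck 2, flow now 2.
Augment Well→A→E→Ref: bottleneck 4, flow now 6.
Augment Well→B→C→Ref: bottleneck 2, flow now 8.
No augmenting path remains; maximum flow = 8.
By max-flow min-cut, the minimum cut capacity equals the max flow.
In the residual graph, reachable from Well: {Well}.
Min-cut edges: Well→A (6), Well→B (2); capacity 6 + 2 = 8.

8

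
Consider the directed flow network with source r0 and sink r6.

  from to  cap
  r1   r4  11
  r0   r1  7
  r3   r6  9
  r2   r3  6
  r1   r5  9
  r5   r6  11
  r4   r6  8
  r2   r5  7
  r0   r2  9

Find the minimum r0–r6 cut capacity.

16

Augment r0→r1→r4→r6: bottleneck 7, flow now 7.
Augment r0→r2→r3→r6: bottleneck 6, flow now 13.
Augment r0→r2→r5→r6: bottleneck 3, flow now 16.
No augmenting path remains; maximum flow = 16.
By max-flow min-cut, the minimum cut capacity equals the max flow.
In the residual graph, reachable from r0: {r0}.
Min-cut edges: r0→r1 (7), r0→r2 (9); capacity 7 + 9 = 16.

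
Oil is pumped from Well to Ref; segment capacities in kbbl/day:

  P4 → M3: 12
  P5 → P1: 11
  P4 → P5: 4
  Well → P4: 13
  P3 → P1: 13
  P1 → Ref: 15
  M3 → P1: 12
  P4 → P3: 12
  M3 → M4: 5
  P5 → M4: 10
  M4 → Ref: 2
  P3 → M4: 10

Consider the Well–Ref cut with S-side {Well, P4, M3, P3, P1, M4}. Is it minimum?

Given cut capacity: 4 + 15 + 2 = 21.
Augment Well→P4→P5→P1→Ref: bottleneck 4, flow now 4.
Augment Well→P4→M3→P1→Ref: bottleneck 9, flow now 13.
No augmenting path remains; maximum flow = 13.
In the residual graph, reachable from Well: {Well}.
Min-cut edges: Well→P4 (13); capacity 13 = 13.
Cut capacity 21 exceeds the max flow 13, so it is not minimum.

No — its capacity is 21, but the minimum cut has capacity 13.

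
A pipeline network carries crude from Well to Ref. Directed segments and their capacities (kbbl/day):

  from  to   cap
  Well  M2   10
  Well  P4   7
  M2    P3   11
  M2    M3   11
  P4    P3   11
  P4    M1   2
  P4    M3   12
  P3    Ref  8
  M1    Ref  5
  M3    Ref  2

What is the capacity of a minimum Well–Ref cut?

Augment Well→M2→P3→Ref: bottleneck 8, flow now 8.
Augment Well→M2→M3→Ref: bottleneck 2, flow now 10.
Augment Well→P4→M1→Ref: bottleneck 2, flow now 12.
No augmenting path remains; maximum flow = 12.
By max-flow min-cut, the minimum cut capacity equals the max flow.
In the residual graph, reachable from Well: {Well, M2, P4, P3, M3}.
Min-cut edges: P4→M1 (2), P3→Ref (8), M3→Ref (2); capacity 2 + 8 + 2 = 12.

12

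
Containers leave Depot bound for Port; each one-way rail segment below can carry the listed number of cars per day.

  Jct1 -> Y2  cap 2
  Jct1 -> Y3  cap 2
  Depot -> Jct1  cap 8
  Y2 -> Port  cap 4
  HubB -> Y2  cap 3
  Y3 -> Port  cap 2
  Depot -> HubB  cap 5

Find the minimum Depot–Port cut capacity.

6

Augment Depot→Jct1→Y2→Port: bottleneck 2, flow now 2.
Augment Depot→Jct1→Y3→Port: bottleneck 2, flow now 4.
Augment Depot→HubB→Y2→Port: bottleneck 2, flow now 6.
No augmenting path remains; maximum flow = 6.
By max-flow min-cut, the minimum cut capacity equals the max flow.
In the residual graph, reachable from Depot: {Depot, Jct1, HubB, Y2}.
Min-cut edges: Jct1→Y3 (2), Y2→Port (4); capacity 2 + 4 = 6.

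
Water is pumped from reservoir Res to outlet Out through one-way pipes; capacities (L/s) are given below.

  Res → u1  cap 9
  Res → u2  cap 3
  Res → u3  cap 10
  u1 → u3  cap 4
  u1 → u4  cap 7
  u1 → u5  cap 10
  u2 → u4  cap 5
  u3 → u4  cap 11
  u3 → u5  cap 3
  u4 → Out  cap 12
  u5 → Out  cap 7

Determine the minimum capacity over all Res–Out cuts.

Augment Res→u1→u4→Out: bottleneck 7, flow now 7.
Augment Res→u1→u5→Out: bottleneck 2, flow now 9.
Augment Res→u2→u4→Out: bottleneck 3, flow now 12.
Augment Res→u3→u4→Out: bottleneck 2, flow now 14.
Augment Res→u3→u5→Out: bottleneck 3, flow now 17.
Augment Res→u3→u4→u1→u5→Out: bottleneck 2, flow now 19. (uses reverse residual edge)
No augmenting path remains; maximum flow = 19.
By max-flow min-cut, the minimum cut capacity equals the max flow.
In the residual graph, reachable from Res: {Res, u1, u2, u3, u4, u5}.
Min-cut edges: u4→Out (12), u5→Out (7); capacity 12 + 7 = 19.

19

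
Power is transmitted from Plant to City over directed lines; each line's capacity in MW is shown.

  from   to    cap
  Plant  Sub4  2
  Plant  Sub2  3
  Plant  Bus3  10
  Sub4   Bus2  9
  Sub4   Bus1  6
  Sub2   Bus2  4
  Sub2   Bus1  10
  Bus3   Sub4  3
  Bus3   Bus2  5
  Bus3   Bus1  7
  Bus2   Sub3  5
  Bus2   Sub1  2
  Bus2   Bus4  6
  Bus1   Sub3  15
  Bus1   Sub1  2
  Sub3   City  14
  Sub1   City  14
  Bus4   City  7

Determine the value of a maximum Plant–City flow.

15

Augment Plant→Sub4→Bus2→Sub3→City: bottleneck 2, flow now 2.
Augment Plant→Sub2→Bus2→Sub3→City: bottleneck 3, flow now 5.
Augment Plant→Bus3→Bus2→Sub1→City: bottleneck 2, flow now 7.
Augment Plant→Bus3→Bus2→Bus4→City: bottleneck 3, flow now 10.
Augment Plant→Bus3→Bus1→Sub3→City: bottleneck 5, flow now 15.
No augmenting path remains; maximum flow = 15.
In the residual graph, reachable from Plant: {Plant}.
Min-cut edges: Plant→Sub4 (2), Plant→Sub2 (3), Plant→Bus3 (10); capacity 2 + 3 + 10 = 15.
This cut is saturated, so no flow can exceed 15.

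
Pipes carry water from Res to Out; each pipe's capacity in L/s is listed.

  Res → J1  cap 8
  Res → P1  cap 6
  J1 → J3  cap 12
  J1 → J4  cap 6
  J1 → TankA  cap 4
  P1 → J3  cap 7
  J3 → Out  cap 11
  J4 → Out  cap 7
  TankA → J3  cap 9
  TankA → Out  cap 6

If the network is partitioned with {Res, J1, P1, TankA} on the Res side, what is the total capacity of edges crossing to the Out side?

Edges leaving {Res, J1, P1, TankA}: J1→J3 (12), J1→J4 (6), P1→J3 (7), TankA→J3 (9), TankA→Out (6).
Cut capacity = 12 + 6 + 7 + 9 + 6 = 40.

40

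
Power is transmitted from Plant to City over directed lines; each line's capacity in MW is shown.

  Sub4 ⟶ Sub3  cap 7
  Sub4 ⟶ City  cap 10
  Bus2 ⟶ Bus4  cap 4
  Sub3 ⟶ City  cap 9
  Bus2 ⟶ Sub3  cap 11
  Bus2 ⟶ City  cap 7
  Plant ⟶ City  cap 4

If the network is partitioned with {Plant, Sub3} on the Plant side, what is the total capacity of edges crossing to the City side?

13

Edges leaving {Plant, Sub3}: Plant→City (4), Sub3→City (9).
Cut capacity = 4 + 9 = 13.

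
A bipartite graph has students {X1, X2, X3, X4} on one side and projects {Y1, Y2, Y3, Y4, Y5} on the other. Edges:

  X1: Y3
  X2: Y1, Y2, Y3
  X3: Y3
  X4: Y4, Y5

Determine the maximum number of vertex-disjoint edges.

3

Unit-capacity flow: source→left, listed edges, right→sink; max matching = max flow.
Augmenting path X1→Y3 (+1); matched 1.
Augmenting path X2→Y1 (+1); matched 2.
Augmenting path X4→Y4 (+1); matched 3.
No augmenting path remains; maximum matching = 3.
König certificate: {X2, X4, Y3} is a vertex cover of size 3 (every listed pair touches it), so no matching can be larger.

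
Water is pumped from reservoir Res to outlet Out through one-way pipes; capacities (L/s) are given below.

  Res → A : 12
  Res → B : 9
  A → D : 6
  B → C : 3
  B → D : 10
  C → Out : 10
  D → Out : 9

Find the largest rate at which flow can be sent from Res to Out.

12

Augment Res→A→D→Out: bottleneck 6, flow now 6.
Augment Res→B→C→Out: bottleneck 3, flow now 9.
Augment Res→B→D→Out: bottleneck 3, flow now 12.
No augmenting path remains; maximum flow = 12.
In the residual graph, reachable from Res: {Res, A, B, D}.
Min-cut edges: B→C (3), D→Out (9); capacity 3 + 9 = 12.
This cut is saturated, so no flow can exceed 12.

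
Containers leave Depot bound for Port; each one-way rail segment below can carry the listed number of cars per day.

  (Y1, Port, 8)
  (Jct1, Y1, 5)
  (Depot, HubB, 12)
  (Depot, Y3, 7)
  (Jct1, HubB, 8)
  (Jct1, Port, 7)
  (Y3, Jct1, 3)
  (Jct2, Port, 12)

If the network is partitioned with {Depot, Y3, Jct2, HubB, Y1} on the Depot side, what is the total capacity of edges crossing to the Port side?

Edges leaving {Depot, Y3, Jct2, HubB, Y1}: Y3→Jct1 (3), Jct2→Port (12), Y1→Port (8).
Cut capacity = 3 + 12 + 8 = 23.

23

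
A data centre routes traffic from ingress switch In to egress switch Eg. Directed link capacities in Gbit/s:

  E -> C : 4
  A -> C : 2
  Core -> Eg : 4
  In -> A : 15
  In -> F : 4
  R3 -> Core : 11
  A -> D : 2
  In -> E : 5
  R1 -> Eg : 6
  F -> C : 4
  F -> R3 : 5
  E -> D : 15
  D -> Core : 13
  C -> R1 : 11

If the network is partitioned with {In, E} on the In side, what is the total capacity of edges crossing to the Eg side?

Edges leaving {In, E}: In→F (4), In→A (15), E→C (4), E→D (15).
Cut capacity = 4 + 15 + 4 + 15 = 38.

38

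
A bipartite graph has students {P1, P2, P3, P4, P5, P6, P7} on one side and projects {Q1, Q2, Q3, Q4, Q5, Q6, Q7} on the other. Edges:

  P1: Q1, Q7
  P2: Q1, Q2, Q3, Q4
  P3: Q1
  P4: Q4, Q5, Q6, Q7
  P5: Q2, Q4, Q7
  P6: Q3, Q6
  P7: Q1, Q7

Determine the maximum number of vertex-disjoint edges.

Unit-capacity flow: source→left, listed edges, right→sink; max matching = max flow.
Augmenting path P1→Q1 (+1); matched 1.
Augmenting path P2→Q2 (+1); matched 2.
Augmenting path P4→Q4 (+1); matched 3.
Augmenting path P5→Q7 (+1); matched 4.
Augmenting path P6→Q3 (+1); matched 5.
Augmenting path P7→Q7→P5→Q4→P4→Q5 (+1); matched 6.
No augmenting path remains; maximum matching = 6.
König certificate: {P2, P4, P5, P6, Q1, Q7} is a vertex cover of size 6 (every listed pair touches it), so no matching can be larger.

6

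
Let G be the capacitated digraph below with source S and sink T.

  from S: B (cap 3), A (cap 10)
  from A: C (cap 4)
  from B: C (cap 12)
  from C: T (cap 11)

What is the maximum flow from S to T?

7

Augment S→A→C→T: bottleneck 4, flow now 4.
Augment S→B→C→T: bottleneck 3, flow now 7.
No augmenting path remains; maximum flow = 7.
In the residual graph, reachable from S: {S, A}.
Min-cut edges: S→B (3), A→C (4); capacity 3 + 4 = 7.
This cut is saturated, so no flow can exceed 7.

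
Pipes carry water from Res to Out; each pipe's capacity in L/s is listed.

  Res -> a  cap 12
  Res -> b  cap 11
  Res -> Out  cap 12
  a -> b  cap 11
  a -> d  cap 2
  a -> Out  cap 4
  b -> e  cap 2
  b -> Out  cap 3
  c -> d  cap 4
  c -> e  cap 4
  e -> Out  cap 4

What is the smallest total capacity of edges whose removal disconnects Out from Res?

Augment Res→Out: bottleneck 12, flow now 12.
Augment Res→a→Out: bottleneck 4, flow now 16.
Augment Res→b→Out: bottleneck 3, flow now 19.
Augment Res→b→e→Out: bottleneck 2, flow now 21.
No augmenting path remains; maximum flow = 21.
By max-flow min-cut, the minimum cut capacity equals the max flow.
In the residual graph, reachable from Res: {Res, a, b, d}.
Min-cut edges: Res→Out (12), a→Out (4), b→e (2), b→Out (3); capacity 12 + 4 + 2 + 3 = 21.

21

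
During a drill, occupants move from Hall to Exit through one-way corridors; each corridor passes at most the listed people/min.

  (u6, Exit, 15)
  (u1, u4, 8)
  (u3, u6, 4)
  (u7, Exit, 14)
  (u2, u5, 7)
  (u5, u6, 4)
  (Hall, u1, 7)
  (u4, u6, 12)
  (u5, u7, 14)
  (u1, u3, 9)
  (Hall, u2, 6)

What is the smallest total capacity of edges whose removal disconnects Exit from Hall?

13

Augment Hall→u1→u3→u6→Exit: bottleneck 4, flow now 4.
Augment Hall→u1→u4→u6→Exit: bottleneck 3, flow now 7.
Augment Hall→u2→u5→u6→Exit: bottleneck 4, flow now 11.
Augment Hall→u2→u5→u7→Exit: bottleneck 2, flow now 13.
No augmenting path remains; maximum flow = 13.
By max-flow min-cut, the minimum cut capacity equals the max flow.
In the residual graph, reachable from Hall: {Hall}.
Min-cut edges: Hall→u1 (7), Hall→u2 (6); capacity 7 + 6 = 13.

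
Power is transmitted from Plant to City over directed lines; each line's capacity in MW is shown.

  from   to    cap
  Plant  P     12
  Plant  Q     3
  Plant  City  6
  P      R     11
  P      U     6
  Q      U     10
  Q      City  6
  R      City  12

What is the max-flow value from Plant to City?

Augment Plant→City: bottleneck 6, flow now 6.
Augment Plant→Q→City: bottleneck 3, flow now 9.
Augment Plant→P→R→City: bottleneck 11, flow now 20.
No augmenting path remains; maximum flow = 20.
In the residual graph, reachable from Plant: {Plant, P, U}.
Min-cut edges: Plant→Q (3), Plant→City (6), P→R (11); capacity 3 + 6 + 11 = 20.
This cut is saturated, so no flow can exceed 20.

20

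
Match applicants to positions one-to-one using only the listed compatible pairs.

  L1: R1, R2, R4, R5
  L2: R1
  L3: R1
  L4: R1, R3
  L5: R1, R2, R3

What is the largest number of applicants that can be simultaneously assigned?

4

Unit-capacity flow: source→left, listed edges, right→sink; max matching = max flow.
Augmenting path L1→R1 (+1); matched 1.
Augmenting path L4→R3 (+1); matched 2.
Augmenting path L5→R2 (+1); matched 3.
Augmenting path L2→R1→L1→R4 (+1); matched 4.
No augmenting path remains; maximum matching = 4.
König certificate: {L1, L4, L5, R1} is a vertex cover of size 4 (every listed pair touches it), so no matching can be larger.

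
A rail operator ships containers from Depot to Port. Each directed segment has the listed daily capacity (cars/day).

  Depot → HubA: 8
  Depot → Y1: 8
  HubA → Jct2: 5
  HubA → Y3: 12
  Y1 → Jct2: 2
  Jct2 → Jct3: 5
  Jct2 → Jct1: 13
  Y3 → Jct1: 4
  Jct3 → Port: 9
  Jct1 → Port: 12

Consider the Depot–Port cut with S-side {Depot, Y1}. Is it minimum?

Yes — it is a minimum cut (capacity 10).

Given cut capacity: 8 + 2 = 10.
Augment Depot→HubA→Jct2→Jct3→Port: bottleneck 5, flow now 5.
Augment Depot→HubA→Y3→Jct1→Port: bottleneck 3, flow now 8.
Augment Depot→Y1→Jct2→Jct1→Port: bottleneck 2, flow now 10.
No augmenting path remains; maximum flow = 10.
Cut capacity 10 equals the max flow, so it is a minimum cut.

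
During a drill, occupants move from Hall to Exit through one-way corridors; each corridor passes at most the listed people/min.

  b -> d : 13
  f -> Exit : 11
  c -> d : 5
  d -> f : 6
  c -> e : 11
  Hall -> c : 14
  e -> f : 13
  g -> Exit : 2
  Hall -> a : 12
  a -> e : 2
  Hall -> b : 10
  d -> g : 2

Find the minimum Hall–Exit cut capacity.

13

Augment Hall→a→e→f→Exit: bottleneck 2, flow now 2.
Augment Hall→b→d→f→Exit: bottleneck 6, flow now 8.
Augment Hall→b→d→g→Exit: bottleneck 2, flow now 10.
Augment Hall→c→e→f→Exit: bottleneck 3, flow now 13.
No augmenting path remains; maximum flow = 13.
By max-flow min-cut, the minimum cut capacity equals the max flow.
In the residual graph, reachable from Hall: {Hall, a, b, c, d, e, f}.
Min-cut edges: d→g (2), f→Exit (11); capacity 2 + 11 = 13.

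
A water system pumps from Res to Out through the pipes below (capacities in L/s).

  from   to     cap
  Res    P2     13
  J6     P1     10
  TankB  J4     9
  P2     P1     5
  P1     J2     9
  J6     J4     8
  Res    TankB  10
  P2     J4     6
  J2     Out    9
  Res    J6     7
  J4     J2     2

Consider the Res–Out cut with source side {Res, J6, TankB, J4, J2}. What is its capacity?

Edges leaving {Res, J6, TankB, J4, J2}: Res→P2 (13), J6→P1 (10), J2→Out (9).
Cut capacity = 13 + 10 + 9 = 32.

32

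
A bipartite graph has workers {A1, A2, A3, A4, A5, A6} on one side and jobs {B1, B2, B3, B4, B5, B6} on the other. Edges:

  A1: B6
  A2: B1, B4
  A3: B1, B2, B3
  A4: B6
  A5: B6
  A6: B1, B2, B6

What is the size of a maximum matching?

Unit-capacity flow: source→left, listed edges, right→sink; max matching = max flow.
Augmenting path A1→B6 (+1); matched 1.
Augmenting path A2→B1 (+1); matched 2.
Augmenting path A3→B2 (+1); matched 3.
Augmenting path A6→B1→A2→B4 (+1); matched 4.
No augmenting path remains; maximum matching = 4.
König certificate: {A2, A3, A6, B6} is a vertex cover of size 4 (every listed pair touches it), so no matching can be larger.

4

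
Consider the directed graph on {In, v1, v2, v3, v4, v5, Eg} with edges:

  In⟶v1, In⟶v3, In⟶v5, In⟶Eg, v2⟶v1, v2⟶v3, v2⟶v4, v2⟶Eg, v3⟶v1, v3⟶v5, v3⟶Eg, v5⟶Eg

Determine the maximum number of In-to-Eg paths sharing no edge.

3

Assign every edge capacity 1; by Menger, the answer equals the max flow.
Path In→Eg (+1); total 1.
Path In→v3→Eg (+1); total 2.
Path In→v5→Eg (+1); total 3.
No residual In→Eg path; max flow = 3.
Certifying cut of size 3: {In→Eg, In→v3, In→v5}.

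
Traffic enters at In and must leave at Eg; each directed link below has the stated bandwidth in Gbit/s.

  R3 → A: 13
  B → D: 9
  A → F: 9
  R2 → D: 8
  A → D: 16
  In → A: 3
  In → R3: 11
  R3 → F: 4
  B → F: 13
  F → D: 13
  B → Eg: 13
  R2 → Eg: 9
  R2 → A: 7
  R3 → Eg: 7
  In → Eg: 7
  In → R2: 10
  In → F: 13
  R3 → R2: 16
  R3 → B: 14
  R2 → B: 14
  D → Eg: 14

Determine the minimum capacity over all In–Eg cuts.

42

Augment In→Eg: bottleneck 7, flow now 7.
Augment In→R3→Eg: bottleneck 7, flow now 14.
Augment In→R2→Eg: bottleneck 9, flow now 23.
Augment In→R3→B→Eg: bottleneck 4, flow now 27.
Augment In→R2→B→Eg: bottleneck 1, flow now 28.
Augment In→A→D→Eg: bottleneck 3, flow now 31.
Augment In→F→D→Eg: bottleneck 11, flow now 42.
No augmenting path remains; maximum flow = 42.
By max-flow min-cut, the minimum cut capacity equals the max flow.
In the residual graph, reachable from In: {In, A, F, D}.
Min-cut edges: In→R3 (11), In→R2 (10), In→Eg (7), D→Eg (14); capacity 11 + 10 + 7 + 14 = 42.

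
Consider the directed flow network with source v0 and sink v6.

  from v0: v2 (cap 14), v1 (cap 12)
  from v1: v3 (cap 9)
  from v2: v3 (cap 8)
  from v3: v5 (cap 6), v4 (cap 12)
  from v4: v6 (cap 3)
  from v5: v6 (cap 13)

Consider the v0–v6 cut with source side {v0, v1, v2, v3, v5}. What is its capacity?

25

Edges leaving {v0, v1, v2, v3, v5}: v3→v4 (12), v5→v6 (13).
Cut capacity = 12 + 13 = 25.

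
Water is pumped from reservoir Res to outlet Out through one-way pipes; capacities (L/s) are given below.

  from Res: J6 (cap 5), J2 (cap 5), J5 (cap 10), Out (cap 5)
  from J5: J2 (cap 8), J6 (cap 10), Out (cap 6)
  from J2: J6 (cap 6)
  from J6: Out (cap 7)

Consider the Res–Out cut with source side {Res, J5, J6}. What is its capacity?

31

Edges leaving {Res, J5, J6}: Res→J2 (5), Res→Out (5), J5→J2 (8), J5→Out (6), J6→Out (7).
Cut capacity = 5 + 5 + 8 + 6 + 7 = 31.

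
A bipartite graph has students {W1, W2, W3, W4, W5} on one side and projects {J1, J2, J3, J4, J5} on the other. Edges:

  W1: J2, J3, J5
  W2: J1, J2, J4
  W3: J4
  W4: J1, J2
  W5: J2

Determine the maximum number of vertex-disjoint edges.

Unit-capacity flow: source→left, listed edges, right→sink; max matching = max flow.
Augmenting path W1→J2 (+1); matched 1.
Augmenting path W2→J1 (+1); matched 2.
Augmenting path W3→J4 (+1); matched 3.
Augmenting path W4→J2→W1→J3 (+1); matched 4.
No augmenting path remains; maximum matching = 4.
König certificate: {W1, J1, J2, J4} is a vertex cover of size 4 (every listed pair touches it), so no matching can be larger.

4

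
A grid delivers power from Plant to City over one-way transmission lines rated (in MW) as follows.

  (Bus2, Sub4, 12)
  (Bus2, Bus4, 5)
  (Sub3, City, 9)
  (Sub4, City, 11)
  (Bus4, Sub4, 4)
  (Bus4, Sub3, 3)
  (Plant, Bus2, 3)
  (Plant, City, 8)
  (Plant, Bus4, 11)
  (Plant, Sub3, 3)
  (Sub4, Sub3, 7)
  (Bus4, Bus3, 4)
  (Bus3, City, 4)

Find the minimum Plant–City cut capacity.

25

Augment Plant→City: bottleneck 8, flow now 8.
Augment Plant→Sub3→City: bottleneck 3, flow now 11.
Augment Plant→Bus2→Sub4→City: bottleneck 3, flow now 14.
Augment Plant→Bus4→Bus3→City: bottleneck 4, flow now 18.
Augment Plant→Bus4→Sub4→City: bottleneck 4, flow now 22.
Augment Plant→Bus4→Sub3→City: bottleneck 3, flow now 25.
No augmenting path remains; maximum flow = 25.
By max-flow min-cut, the minimum cut capacity equals the max flow.
In the residual graph, reachable from Plant: {Plant}.
Min-cut edges: Plant→Bus2 (3), Plant→Bus4 (11), Plant→Sub3 (3), Plant→City (8); capacity 3 + 11 + 3 + 8 = 25.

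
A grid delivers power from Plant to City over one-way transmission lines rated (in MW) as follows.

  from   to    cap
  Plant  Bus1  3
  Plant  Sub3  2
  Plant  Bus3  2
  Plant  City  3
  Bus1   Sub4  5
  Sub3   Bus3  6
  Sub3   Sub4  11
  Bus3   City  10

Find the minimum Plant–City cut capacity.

7

Augment Plant→City: bottleneck 3, flow now 3.
Augment Plant→Bus3→City: bottleneck 2, flow now 5.
Augment Plant→Sub3→Bus3→City: bottleneck 2, flow now 7.
No augmenting path remains; maximum flow = 7.
By max-flow min-cut, the minimum cut capacity equals the max flow.
In the residual graph, reachable from Plant: {Plant, Bus1, Sub4}.
Min-cut edges: Plant→Sub3 (2), Plant→Bus3 (2), Plant→City (3); capacity 2 + 2 + 3 = 7.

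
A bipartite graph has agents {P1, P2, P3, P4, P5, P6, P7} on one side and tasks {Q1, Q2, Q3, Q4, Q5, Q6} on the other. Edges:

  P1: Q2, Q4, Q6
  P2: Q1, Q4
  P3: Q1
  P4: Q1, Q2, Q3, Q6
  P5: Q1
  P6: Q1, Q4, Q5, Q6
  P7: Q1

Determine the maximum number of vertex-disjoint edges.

5

Unit-capacity flow: source→left, listed edges, right→sink; max matching = max flow.
Augmenting path P1→Q2 (+1); matched 1.
Augmenting path P2→Q1 (+1); matched 2.
Augmenting path P4→Q3 (+1); matched 3.
Augmenting path P6→Q4 (+1); matched 4.
Augmenting path P3→Q1→P2→Q4→P6→Q5 (+1); matched 5.
No augmenting path remains; maximum matching = 5.
König certificate: {P1, P2, P4, P6, Q1} is a vertex cover of size 5 (every listed pair touches it), so no matching can be larger.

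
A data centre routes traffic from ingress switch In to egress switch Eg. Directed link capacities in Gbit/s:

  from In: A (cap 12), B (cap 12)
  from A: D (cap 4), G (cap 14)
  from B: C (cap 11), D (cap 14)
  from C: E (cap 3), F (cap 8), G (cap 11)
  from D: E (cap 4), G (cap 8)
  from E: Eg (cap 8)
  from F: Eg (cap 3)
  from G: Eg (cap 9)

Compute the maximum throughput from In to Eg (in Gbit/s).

19

Augment In→A→G→Eg: bottleneck 9, flow now 9.
Augment In→A→D→E→Eg: bottleneck 3, flow now 12.
Augment In→B→C→E→Eg: bottleneck 3, flow now 15.
Augment In→B→C→F→Eg: bottleneck 3, flow now 18.
Augment In→B→D→E→Eg: bottleneck 1, flow now 19.
No augmenting path remains; maximum flow = 19.
In the residual graph, reachable from In: {In, A, B, C, D, F, G}.
Min-cut edges: C→E (3), D→E (4), F→Eg (3), G→Eg (9); capacity 3 + 4 + 3 + 9 = 19.
This cut is saturated, so no flow can exceed 19.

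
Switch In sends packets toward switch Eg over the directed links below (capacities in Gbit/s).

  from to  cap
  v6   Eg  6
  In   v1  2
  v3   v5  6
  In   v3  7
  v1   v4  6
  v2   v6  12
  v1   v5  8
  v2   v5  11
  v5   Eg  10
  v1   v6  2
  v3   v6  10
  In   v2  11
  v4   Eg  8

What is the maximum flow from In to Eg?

18

Augment In→v1→v4→Eg: bottleneck 2, flow now 2.
Augment In→v2→v5→Eg: bottleneck 10, flow now 12.
Augment In→v2→v6→Eg: bottleneck 1, flow now 13.
Augment In→v3→v6→Eg: bottleneck 5, flow now 18.
No augmenting path remains; maximum flow = 18.
In the residual graph, reachable from In: {In, v2, v3, v5, v6}.
Min-cut edges: In→v1 (2), v5→Eg (10), v6→Eg (6); capacity 2 + 10 + 6 = 18.
This cut is saturated, so no flow can exceed 18.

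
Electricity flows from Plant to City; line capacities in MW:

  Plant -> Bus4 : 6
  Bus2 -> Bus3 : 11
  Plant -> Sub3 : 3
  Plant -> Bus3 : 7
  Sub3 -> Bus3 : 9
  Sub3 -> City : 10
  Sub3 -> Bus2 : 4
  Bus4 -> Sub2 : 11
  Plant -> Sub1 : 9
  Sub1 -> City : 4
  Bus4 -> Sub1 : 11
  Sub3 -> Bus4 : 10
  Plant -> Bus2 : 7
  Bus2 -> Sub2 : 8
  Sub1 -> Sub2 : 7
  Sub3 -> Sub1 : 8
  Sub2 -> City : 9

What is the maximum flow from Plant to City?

16

Augment Plant→Sub3→City: bottleneck 3, flow now 3.
Augment Plant→Sub1→City: bottleneck 4, flow now 7.
Augment Plant→Bus4→Sub2→City: bottleneck 6, flow now 13.
Augment Plant→Sub1→Sub2→City: bottleneck 3, flow now 16.
No augmenting path remains; maximum flow = 16.
In the residual graph, reachable from Plant: {Plant, Bus4, Sub1, Bus2, Bus3, Sub2}.
Min-cut edges: Plant→Sub3 (3), Sub1→City (4), Sub2→City (9); capacity 3 + 4 + 9 = 16.
This cut is saturated, so no flow can exceed 16.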